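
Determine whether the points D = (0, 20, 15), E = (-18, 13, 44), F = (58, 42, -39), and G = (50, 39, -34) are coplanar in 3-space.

With D as base: DE = (-18, -7, 29), DF = (58, 22, -54), DG = (50, 19, -49).
DF × DG = (-52, 142, 2).
DE · (DF × DG) = 0.
The scalar triple product vanishes, so the four points are coplanar.

Yes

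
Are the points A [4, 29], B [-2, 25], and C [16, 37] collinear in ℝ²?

Yes

AB = (-6, -4), AC = (12, 8).
det[AB; AC] = (-6)(8) − (-4)(12) = 0.
The determinant is zero, so the points are collinear.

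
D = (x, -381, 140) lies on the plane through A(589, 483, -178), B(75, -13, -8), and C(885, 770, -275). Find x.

A normal to the plane is n = AB × AC = (-678, 462, -702).
D lies in the plane iff n · AD = 0.
This gives (-678)x + (-223062) = 0, so x = -329.

-329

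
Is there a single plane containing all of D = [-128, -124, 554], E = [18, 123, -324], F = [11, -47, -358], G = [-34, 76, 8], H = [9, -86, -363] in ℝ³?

No

The plane through D, E, F has normal n = DE × DF = (-157658, 11110, -23091) and equation n·P = 6010170.
Checking the remaining points: n·G = 6020004, n·H = 6007651.
Since n·G = 6020004 ≠ 6010170, G is off the plane and the points are not all coplanar.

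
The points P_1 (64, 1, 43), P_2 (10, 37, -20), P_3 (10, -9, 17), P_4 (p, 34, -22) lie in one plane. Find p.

Coplanarity ⇔ det[P_1P_2; P_1P_3; P_1P_4] = 0.
Expanding, this is linear in p: (-1566)p + (4698) = 0.
So p = 3.

3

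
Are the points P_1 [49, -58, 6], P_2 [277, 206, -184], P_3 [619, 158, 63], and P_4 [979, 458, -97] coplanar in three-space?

The four points are coplanar iff the 3×3 determinant with rows P_1P_2, P_1P_3, P_1P_4 is zero.
Rows: (228, 264, -190), (570, 216, 57), (930, 516, -103).
Expanding along the first row: (228)(-51660) − (264)(-111720) + (-190)(93240) = 0.
Zero determinant ⇒ coplanar.

Yes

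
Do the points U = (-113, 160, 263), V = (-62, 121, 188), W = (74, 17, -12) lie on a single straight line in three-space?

Yes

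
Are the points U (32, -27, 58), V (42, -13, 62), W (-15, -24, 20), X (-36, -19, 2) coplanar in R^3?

Yes

The four points are coplanar iff the 3×3 determinant with rows UV, UW, UX is zero.
Rows: (10, 14, 4), (-47, 3, -38), (-68, 8, -56).
Expanding along the first row: (10)(136) − (14)(48) + (4)(-172) = 0.
Zero determinant ⇒ coplanar.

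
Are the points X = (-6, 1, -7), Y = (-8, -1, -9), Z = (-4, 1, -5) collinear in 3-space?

No

XY = (-2, -2, -2), XZ = (2, 0, 2).
Comparing components 2 and 3: (-2)(2) − (-2)(0) = -4 ≠ 0, so XY and XZ are not parallel and the points are not collinear.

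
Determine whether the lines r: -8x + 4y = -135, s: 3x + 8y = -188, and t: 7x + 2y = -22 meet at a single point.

Intersecting r and s: solving the 2×2 system gives (x, y) = (82/19, -1909/76).
Substitute into t: (7)(82/19) + (2)(-1909/76) = -761/38.
But t requires -22 ≠ -761/38, so the three lines have no common point.

No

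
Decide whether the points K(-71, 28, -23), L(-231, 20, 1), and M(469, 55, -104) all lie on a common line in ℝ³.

KL = (-160, -8, 24), KM = (540, 27, -81).
Each component of KM is -27/8 times the corresponding component of KL, so KM = -27/8·KL and the points are collinear.

Yes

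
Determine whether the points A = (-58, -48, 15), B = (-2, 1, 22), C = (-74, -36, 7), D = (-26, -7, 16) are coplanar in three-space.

A normal to the plane through A, B, C is n = AB × AC = (-476, 336, 1456).
The plane has equation n·P = 33320. For D: n·D = 33320.
Equal, so D lies in the plane and all four are coplanar.

Yes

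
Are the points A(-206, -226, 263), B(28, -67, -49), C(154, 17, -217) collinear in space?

AB = (234, 159, -312), AC = (360, 243, -480).
Comparing components 2 and 3: (159)(-480) − (-312)(243) = -504 ≠ 0, so AB and AC are not parallel and the points are not collinear.

No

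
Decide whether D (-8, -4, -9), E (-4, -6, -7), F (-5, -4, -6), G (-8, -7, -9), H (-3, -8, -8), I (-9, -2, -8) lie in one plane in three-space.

No

The plane through D, E, F has normal n = DE × DF = (-6, -6, 6) and equation n·P = 18.
Checking the remaining points: n·G = 36, n·H = 18, n·I = 18.
Since n·G = 36 ≠ 18, G is off the plane and the points are not all coplanar.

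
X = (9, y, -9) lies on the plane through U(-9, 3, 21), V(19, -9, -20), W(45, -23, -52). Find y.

-3

The plane through U, V, W has equation −190x − 170y − 80z = -480.
Substituting X: (-170)y + (-990) = -480, so y = -3.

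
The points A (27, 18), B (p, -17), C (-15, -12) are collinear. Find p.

The three points are collinear iff det[AB; AC] = 0.
This determinant is linear in p: (-30)p + (-660) = 0, so p = -22.

-22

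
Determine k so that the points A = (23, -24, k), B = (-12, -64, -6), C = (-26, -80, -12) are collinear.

9

Collinearity requires AB × AC = 0; each component is linear in k.
The x-component gives (-16)k + (144) = 0, so k = 9.
The remaining components then also vanish.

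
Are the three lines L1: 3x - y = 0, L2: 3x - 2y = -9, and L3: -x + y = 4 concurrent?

Lines aᵢx + bᵢy = cᵢ with pairwise distinct directions are concurrent exactly when det[aᵢ bᵢ cᵢ] = 0.
Here the determinant is 6.
Nonzero, so no common point exists.

No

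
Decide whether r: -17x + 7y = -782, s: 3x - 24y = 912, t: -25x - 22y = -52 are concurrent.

Yes

The three lines meet at one point iff the augmented coefficient matrix [aᵢ bᵢ cᵢ] has rank < 3, i.e. its determinant vanishes.
Here the determinant is 0.
It vanishes, so the lines are concurrent at (32, -34).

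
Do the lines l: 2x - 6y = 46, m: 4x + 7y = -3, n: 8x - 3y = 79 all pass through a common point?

Lines aᵢx + bᵢy = cᵢ with pairwise distinct directions are concurrent exactly when det[aᵢ bᵢ cᵢ] = 0.
Here the determinant is 0.
It vanishes, so the lines are concurrent at (8, -5).

Yes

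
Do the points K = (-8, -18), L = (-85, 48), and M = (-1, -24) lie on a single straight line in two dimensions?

KL = (-77, 66), KM = (7, -6).
det[KL; KM] = (-77)(-6) − (66)(7) = 0.
The determinant is zero, so the points are collinear.

Yes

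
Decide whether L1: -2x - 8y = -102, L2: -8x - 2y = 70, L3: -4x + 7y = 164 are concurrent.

No

The three lines meet at one point iff the augmented coefficient matrix [aᵢ bᵢ cᵢ] has rank < 3, i.e. its determinant vanishes.
Here the determinant is -92.
Nonzero, so no common point exists.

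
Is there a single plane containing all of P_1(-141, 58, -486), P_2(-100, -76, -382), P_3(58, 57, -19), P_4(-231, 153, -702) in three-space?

No

With P_1 as base: P_1P_2 = (41, -134, 104), P_1P_3 = (199, -1, 467), P_1P_4 = (-90, 95, -216).
P_1P_3 × P_1P_4 = (-44149, 954, 18815).
P_1P_2 · (P_1P_3 × P_1P_4) = 18815.
Since 18815 ≠ 0, the four points are not coplanar.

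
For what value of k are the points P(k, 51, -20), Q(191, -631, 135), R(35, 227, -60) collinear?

67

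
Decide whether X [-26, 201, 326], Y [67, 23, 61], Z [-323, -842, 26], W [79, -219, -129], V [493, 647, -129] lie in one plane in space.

Yes

The plane through X, Y, Z has normal n = XY × XZ = (-222995, 106605, -149865) and equation n·P = -21630515.
Checking the remaining points: n·W = -21630515, n·V = -21630515.
All equal -21630515, so all 5 points lie in one plane.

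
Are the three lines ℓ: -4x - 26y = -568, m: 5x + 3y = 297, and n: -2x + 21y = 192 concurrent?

Intersecting ℓ and m: solving the 2×2 system gives (x, y) = (51, 14).
Substitute into n: (-2)(51) + (21)(14) = 192.
This equals 192, so (51, 14) lies on all three lines and they are concurrent.

Yes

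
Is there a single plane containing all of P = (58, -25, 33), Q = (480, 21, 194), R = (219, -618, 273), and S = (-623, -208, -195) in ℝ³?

A normal to the plane through P, Q, R is n = PQ × PR = (106513, -75359, -257652).
The plane has equation n·X = -440787. For S: n·S = -440787.
Equal, so S lies in the plane and all four are coplanar.

Yes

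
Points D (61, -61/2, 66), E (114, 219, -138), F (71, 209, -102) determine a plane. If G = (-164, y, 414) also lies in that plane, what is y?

-320

The plane through D, E, F has equation 6942x + 6864y + (20397/2)z = 887211.
Substituting G: (6864)y + (3083691) = 887211, so y = -320.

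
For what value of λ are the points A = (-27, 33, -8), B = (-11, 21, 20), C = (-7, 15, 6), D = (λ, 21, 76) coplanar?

-3

The points are coplanar iff AB · (AC × AD) = 0.
Expanding, this is linear in λ: (336)λ + (1008) = 0.
So λ = -3.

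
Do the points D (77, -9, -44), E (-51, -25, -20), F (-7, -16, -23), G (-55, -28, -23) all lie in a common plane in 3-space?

A normal to the plane through D, E, F is n = DE × DF = (-168, 672, -448).
The plane has equation n·P = 728. For G: n·G = 728.
Equal, so G lies in the plane and all four are coplanar.

Yes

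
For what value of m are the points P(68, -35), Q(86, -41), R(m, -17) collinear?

14

Collinearity: (R − P) must be parallel to (Q − P) = (18, -6).
Cross-multiplying the components: (m − 68)·(-6) = (18)·(18).
Solving gives m = 14.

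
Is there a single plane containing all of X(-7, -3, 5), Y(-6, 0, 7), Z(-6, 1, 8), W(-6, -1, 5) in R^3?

With X as base: XY = (1, 3, 2), XZ = (1, 4, 3), XW = (1, 2, 0).
XZ × XW = (-6, 3, -2).
XY · (XZ × XW) = -1.
Since -1 ≠ 0, the four points are not coplanar.

No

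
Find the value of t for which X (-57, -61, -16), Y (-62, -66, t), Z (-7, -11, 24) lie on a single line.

Collinearity requires XY × XZ = 0; each component is linear in t.
The x-component gives (-50)t + (-1000) = 0, so t = -20.
The remaining components then also vanish.

-20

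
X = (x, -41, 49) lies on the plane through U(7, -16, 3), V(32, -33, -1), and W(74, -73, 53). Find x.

Coplanarity requires UV · (UW × UX) = 0.
UV = (25, -17, -4), UW = (67, -57, 50); the triple product is linear in x with coefficient -1078 and constant term 32340.
Setting it to zero: x = 30.

30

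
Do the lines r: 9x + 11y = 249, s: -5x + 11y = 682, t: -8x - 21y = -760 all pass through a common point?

No

Lines aᵢx + bᵢy = cᵢ with pairwise distinct directions are concurrent exactly when det[aᵢ bᵢ cᵢ] = 0.
Here the determinant is -101.
Nonzero, so no common point exists.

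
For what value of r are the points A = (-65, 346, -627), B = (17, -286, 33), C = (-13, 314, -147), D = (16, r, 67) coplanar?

-26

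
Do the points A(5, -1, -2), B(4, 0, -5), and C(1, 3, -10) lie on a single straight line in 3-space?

AB = (-1, 1, -3), AC = (-4, 4, -8).
AB × AC = (4, 4, 0).
The cross product is nonzero, so the points do not lie on one line.

No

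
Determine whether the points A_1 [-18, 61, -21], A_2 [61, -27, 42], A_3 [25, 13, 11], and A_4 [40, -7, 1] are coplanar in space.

A normal to the plane through A_1, A_2, A_3 is n = A_1A_2 × A_1A_3 = (208, 181, -8).
The plane has equation n·P = 7465. For A_4: n·A_4 = 7045.
7045 ≠ 7465, so A_4 is off the plane.

No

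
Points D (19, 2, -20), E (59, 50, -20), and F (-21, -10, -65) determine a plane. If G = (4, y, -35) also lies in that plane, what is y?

The plane through D, E, F has equation −2160x + 1800y + 1440z = -66240.
Substituting G: (1800)y + (-59040) = -66240, so y = -4.

-4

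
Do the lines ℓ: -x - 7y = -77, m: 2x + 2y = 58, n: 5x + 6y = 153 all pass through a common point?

Yes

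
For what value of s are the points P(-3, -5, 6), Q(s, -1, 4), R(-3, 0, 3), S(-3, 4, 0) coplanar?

-3

Coplanarity ⇔ det[PQ; PR; PS] = 0.
Expanding, this is linear in s: (-3)s + (-9) = 0.
So s = -3.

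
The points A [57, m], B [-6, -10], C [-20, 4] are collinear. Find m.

The three points are collinear iff det[AB; AC] = 0.
This determinant is linear in m: (-14)m + (-1022) = 0, so m = -73.

-73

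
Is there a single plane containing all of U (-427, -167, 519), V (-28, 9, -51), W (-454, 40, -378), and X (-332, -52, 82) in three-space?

With U as base: UV = (399, 176, -570), UW = (-27, 207, -897), UX = (95, 115, -437).
UW × UX = (12696, -97014, -22770).
UV · (UW × UX) = 970140.
Since 970140 ≠ 0, the four points are not coplanar.

No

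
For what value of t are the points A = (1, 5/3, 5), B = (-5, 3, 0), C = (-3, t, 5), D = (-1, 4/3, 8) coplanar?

2

Normal to plane ABD: n = (7/3, 28, 14/3); plane equation n·P = 217/3.
Requiring n·C = 217/3: (28)t + (49/3) = 217/3.
So t = 2.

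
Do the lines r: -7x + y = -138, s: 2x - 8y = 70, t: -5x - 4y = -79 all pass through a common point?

No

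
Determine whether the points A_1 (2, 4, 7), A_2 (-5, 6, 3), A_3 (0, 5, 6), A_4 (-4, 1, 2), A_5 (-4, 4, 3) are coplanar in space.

Yes

The plane through A_1, A_2, A_3 has normal n = A_1A_2 × A_1A_3 = (2, 1, -3) and equation n·P = -13.
Checking the remaining points: n·A_4 = -13, n·A_5 = -13.
All equal -13, so all 5 points lie in one plane.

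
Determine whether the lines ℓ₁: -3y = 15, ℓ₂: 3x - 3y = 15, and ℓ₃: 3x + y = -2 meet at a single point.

No

Intersecting ℓ₁ and ℓ₂: solving the 2×2 system gives (x, y) = (0, -5).
Substitute into ℓ₃: (3)(0) + (1)(-5) = -5.
But ℓ₃ requires -2 ≠ -5, so the three lines have no common point.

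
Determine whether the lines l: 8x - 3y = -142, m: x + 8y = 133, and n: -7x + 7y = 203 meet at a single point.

Yes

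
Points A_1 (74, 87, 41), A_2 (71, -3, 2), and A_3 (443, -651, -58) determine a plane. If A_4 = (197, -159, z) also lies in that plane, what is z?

8

The plane through A_1, A_2, A_3 has equation −19872x − 14688y + 35424z = -1296000.
Substituting A_4: (35424)z + (-1579392) = -1296000, so z = 8.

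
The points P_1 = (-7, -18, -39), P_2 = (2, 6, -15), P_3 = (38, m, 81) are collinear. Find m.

Direction P_1P_2 = (9, 24, 24). From the x-coordinate of P_3, the parameter along the line is τ = (38 − (-7))/9 = 5.
Then m = (-18) + 5·(24) = 102.

102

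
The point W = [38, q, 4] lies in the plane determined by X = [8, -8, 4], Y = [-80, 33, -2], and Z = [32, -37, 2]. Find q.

-32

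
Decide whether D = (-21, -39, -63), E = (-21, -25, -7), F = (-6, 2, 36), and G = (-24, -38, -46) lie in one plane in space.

With D as base: DE = (0, 14, 56), DF = (15, 41, 99), DG = (-3, 1, 17).
DF × DG = (598, -552, 138).
DE · (DF × DG) = 0.
The scalar triple product vanishes, so the four points are coplanar.

Yes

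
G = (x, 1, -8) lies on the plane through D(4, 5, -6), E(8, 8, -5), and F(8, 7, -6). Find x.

A normal to the plane is n = DE × DF = (-2, 4, -4).
G lies in the plane iff n · DG = 0.
This gives (-2)x + (0) = 0, so x = 0.

0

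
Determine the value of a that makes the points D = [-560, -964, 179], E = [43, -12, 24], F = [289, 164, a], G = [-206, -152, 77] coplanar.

-30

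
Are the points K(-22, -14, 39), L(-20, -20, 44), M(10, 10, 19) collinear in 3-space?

No

KL = (2, -6, 5), KM = (32, 24, -20).
Comparing components 3 and 1: (5)(32) − (2)(-20) = 200 ≠ 0, so KL and KM are not parallel and the points are not collinear.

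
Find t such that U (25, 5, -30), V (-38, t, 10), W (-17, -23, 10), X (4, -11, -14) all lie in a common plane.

Normal to plane UWX: n = (192, -168, 84); plane equation n·P = 1440.
Requiring n·V = 1440: (-168)t + (-6456) = 1440.
So t = -47.

-47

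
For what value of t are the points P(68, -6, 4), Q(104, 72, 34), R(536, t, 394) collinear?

1008

Collinearity requires PQ × PR = 0; each component is linear in t.
The x-component gives (-30)t + (30240) = 0, so t = 1008.
The remaining components then also vanish.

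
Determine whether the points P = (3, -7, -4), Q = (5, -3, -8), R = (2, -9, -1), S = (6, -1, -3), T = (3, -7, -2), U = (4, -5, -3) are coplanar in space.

The plane through P, Q, R has normal n = PQ × PR = (4, -2, 0) and equation n·X = 26.
Checking the remaining points: n·S = 26, n·T = 26, n·U = 26.
All equal 26, so all 6 points lie in one plane.

Yes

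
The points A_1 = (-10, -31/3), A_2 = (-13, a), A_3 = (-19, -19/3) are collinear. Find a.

-9

The three points are collinear iff det[A_1A_2; A_1A_3] = 0.
This determinant is linear in a: (9)a + (81) = 0, so a = -9.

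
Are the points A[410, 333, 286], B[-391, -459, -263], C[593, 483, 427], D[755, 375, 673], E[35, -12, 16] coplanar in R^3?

The plane through A, B, C has normal n = AB × AC = (-29322, 12474, 24786) and equation n·P = -779382.
Checking the remaining points: n·D = -779382, n·E = -779382.
All equal -779382, so all 5 points lie in one plane.

Yes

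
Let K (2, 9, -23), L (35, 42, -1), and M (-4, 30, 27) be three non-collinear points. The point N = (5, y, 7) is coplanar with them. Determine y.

26

The plane through K, L, M has equation 1188x − 1782y + 891z = -34155.
Substituting N: (-1782)y + (12177) = -34155, so y = 26.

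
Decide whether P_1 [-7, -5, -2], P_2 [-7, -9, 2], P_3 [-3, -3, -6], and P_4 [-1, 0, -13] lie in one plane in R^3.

With P_1 as base: P_1P_2 = (0, -4, 4), P_1P_3 = (4, 2, -4), P_1P_4 = (6, 5, -11).
P_1P_3 × P_1P_4 = (-2, 20, 8).
P_1P_2 · (P_1P_3 × P_1P_4) = -48.
Since -48 ≠ 0, the four points are not coplanar.

No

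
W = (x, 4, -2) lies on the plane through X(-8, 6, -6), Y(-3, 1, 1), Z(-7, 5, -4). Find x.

-6

A normal to the plane is n = XY × XZ = (-3, -3, 0).
W lies in the plane iff n · XW = 0.
This gives (-3)x + (-18) = 0, so x = -6.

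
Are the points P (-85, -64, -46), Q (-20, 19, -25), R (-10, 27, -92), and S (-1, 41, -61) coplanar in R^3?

With P as base: PQ = (65, 83, 21), PR = (75, 91, -46), PS = (84, 105, -15).
PR × PS = (3465, -2739, 231).
PQ · (PR × PS) = 2739.
Since 2739 ≠ 0, the four points are not coplanar.

No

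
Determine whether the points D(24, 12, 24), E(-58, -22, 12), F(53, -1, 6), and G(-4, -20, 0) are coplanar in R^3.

No

A normal to the plane through D, E, F is n = DE × DF = (456, -1824, 2052).
The plane has equation n·P = 38304. For G: n·G = 34656.
34656 ≠ 38304, so G is off the plane.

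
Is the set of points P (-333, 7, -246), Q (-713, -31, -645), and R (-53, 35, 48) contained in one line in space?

Yes

PQ = (-380, -38, -399), PR = (280, 28, 294).
Each component of PR is -14/19 times the corresponding component of PQ, so PR = -14/19·PQ and the points are collinear.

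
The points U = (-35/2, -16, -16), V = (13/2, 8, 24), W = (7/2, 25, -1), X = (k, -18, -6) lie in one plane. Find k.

Coplanarity ⇔ det[UV; UW; UX] = 0.
Expanding, this is linear in k: (-1280)k + (-18560) = 0.
So k = -29/2.

-29/2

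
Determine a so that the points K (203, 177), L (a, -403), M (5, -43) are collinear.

Collinearity: (L − K) must be parallel to (M − K) = (-198, -220).
Cross-multiplying the components: (a − 203)·(-220) = (-580)·(-198).
Solving gives a = -319.

-319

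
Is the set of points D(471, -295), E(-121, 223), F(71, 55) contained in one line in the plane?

Yes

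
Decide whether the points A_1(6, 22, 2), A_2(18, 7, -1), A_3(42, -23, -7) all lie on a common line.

A_1A_2 = (12, -15, -3), A_1A_3 = (36, -45, -9).
Each component of A_1A_3 is 3 times the corresponding component of A_1A_2, so A_1A_3 = 3·A_1A_2 and the points are collinear.

Yes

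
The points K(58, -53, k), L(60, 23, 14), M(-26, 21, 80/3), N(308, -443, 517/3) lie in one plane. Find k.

137/3

The points are coplanar iff KL · (KM × KN) = 0.
Expanding, this is linear in k: (-40572)k + (1852788) = 0.
So k = 137/3.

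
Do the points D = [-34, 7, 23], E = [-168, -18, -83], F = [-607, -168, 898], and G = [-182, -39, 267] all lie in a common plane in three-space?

With D as base: DE = (-134, -25, -106), DF = (-573, -175, 875), DG = (-148, -46, 244).
DF × DG = (-2450, 10312, 458).
DE · (DF × DG) = 21952.
Since 21952 ≠ 0, the four points are not coplanar.

No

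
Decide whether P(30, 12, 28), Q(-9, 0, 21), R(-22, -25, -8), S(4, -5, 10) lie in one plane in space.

No

With P as base: PQ = (-39, -12, -7), PR = (-52, -37, -36), PS = (-26, -17, -18).
PR × PS = (54, 0, -78).
PQ · (PR × PS) = -1560.
Since -1560 ≠ 0, the four points are not coplanar.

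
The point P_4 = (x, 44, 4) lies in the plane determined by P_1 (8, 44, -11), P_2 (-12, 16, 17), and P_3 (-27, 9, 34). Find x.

-7

The plane through P_1, P_2, P_3 has equation −280x − 80y − 280z = -2680.
Substituting P_4: (-280)x + (-4640) = -2680, so x = -7.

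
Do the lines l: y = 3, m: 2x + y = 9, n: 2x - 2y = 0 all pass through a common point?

Yes

Intersecting l and m: solving the 2×2 system gives (x, y) = (3, 3).
Substitute into n: (2)(3) + (-2)(3) = 0.
This equals 0, so (3, 3) lies on all three lines and they are concurrent.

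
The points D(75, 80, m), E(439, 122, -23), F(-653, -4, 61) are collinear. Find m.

Direction EF = (-1092, -126, 84). From the x-coordinate of D, the parameter along the line is τ = (75 − 439)/(-1092) = 1/3.
Then m = (-23) + 1/3·(84) = 5.

5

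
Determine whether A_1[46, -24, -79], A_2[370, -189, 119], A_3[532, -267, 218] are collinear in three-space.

No

A_1A_2 = (324, -165, 198), A_1A_3 = (486, -243, 297).
Comparing components 2 and 3: (-165)(297) − (198)(-243) = -891 ≠ 0, so A_1A_2 and A_1A_3 are not parallel and the points are not collinear.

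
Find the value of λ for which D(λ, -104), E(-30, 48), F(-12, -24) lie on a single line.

8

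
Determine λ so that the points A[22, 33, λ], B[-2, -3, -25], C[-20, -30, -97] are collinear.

Collinearity requires AB × AC = 0; each component is linear in λ.
The x-component gives (-27)λ + (1917) = 0, so λ = 71.
The remaining components then also vanish.

71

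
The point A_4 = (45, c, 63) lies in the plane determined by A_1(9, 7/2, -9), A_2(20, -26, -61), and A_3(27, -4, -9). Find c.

The plane through A_1, A_2, A_3 has equation −390x − 936y + (897/2)z = -21645/2.
Substituting A_4: (-936)c + (21411/2) = -21645/2, so c = 23.

23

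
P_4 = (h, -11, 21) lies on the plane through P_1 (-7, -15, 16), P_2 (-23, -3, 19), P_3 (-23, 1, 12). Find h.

The plane through P_1, P_2, P_3 has equation −96x − 112y − 64z = 1328.
Substituting P_4: (-96)h + (-112) = 1328, so h = -15.

-15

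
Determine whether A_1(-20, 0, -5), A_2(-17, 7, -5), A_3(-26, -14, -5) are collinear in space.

Yes

A_1A_2 = (3, 7, 0), A_1A_3 = (-6, -14, 0).
Each component of A_1A_3 is -2 times the corresponding component of A_1A_2, so A_1A_3 = -2·A_1A_2 and the points are collinear.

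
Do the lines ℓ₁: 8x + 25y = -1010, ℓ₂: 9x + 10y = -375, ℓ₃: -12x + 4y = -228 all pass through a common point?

Lines aᵢx + bᵢy = cᵢ with pairwise distinct directions are concurrent exactly when det[aᵢ bᵢ cᵢ] = 0.
Here the determinant is 0.
It vanishes, so the lines are concurrent at (5, -42).

Yes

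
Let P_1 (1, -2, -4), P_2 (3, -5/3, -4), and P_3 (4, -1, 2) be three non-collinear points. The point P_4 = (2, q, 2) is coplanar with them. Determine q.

-4/3

The plane through P_1, P_2, P_3 has equation 2x − 12y + 1z = 22.
Substituting P_4: (-12)q + (6) = 22, so q = -4/3.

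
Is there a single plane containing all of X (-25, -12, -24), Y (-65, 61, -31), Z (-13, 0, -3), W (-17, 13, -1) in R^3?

A normal to the plane through X, Y, Z is n = XY × XZ = (1617, 756, -1356).
The plane has equation n·P = -16953. For W: n·W = -16305.
-16305 ≠ -16953, so W is off the plane.

No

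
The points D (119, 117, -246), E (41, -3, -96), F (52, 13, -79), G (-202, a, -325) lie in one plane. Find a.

-360

Normal to plane DEF: n = (-4440, 2976, 72); plane equation n·P = -197880.
Requiring n·G = -197880: (2976)a + (873480) = -197880.
So a = -360.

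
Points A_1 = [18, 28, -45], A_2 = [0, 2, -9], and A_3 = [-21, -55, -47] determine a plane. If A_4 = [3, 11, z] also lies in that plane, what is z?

-1

A normal to the plane is n = A_1A_2 × A_1A_3 = (3040, -1440, 480).
A_4 lies in the plane iff n · A_1A_4 = 0.
This gives (480)z + (480) = 0, so z = -1.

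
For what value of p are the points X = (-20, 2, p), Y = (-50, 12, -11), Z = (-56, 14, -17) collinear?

Direction YZ = (-6, 2, -6). From the x-coordinate of X, the parameter along the line is τ = (-20 − (-50))/(-6) = -5.
Then p = (-11) + (-5)·(-6) = 19.

19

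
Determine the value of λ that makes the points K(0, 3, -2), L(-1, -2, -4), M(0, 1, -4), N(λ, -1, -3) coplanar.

-1

Normal to plane KLM: n = (6, -2, 2); plane equation n·P = -10.
Requiring n·N = -10: (6)λ + (-4) = -10.
So λ = -1.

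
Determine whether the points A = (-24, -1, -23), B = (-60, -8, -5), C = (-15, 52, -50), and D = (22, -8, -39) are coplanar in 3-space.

With A as base: AB = (-36, -7, 18), AC = (9, 53, -27), AD = (46, -7, -16).
AC × AD = (-1037, -1098, -2501).
AB · (AC × AD) = 0.
The scalar triple product vanishes, so the four points are coplanar.

Yes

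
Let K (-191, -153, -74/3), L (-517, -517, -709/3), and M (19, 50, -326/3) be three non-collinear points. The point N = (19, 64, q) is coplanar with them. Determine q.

-32/3

A normal to the plane is n = KL × KM = (220633/3, -71834, 10262).
N lies in the plane iff n · KN = 0.
This gives (10262)q + (328384/3) = 0, so q = -32/3.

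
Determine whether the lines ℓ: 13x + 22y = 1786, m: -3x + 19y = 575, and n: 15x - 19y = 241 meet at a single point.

Yes

Lines aᵢx + bᵢy = cᵢ with pairwise distinct directions are concurrent exactly when det[aᵢ bᵢ cᵢ] = 0.
Here the determinant is 0.
It vanishes, so the lines are concurrent at (68, 41).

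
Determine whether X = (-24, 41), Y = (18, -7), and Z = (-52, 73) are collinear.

XY = (42, -48), XZ = (-28, 32).
det[XY; XZ] = (42)(32) − (-48)(-28) = 0.
The determinant is zero, so the points are collinear.

Yes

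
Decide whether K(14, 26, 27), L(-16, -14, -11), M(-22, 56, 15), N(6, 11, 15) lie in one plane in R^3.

Yes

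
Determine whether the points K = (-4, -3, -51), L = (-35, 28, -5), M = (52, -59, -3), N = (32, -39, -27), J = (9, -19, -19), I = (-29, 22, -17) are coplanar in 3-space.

No

The plane through K, L, M has normal n = KL × KM = (4064, 4064, 0) and equation n·P = -28448.
Checking the remaining points: n·N = -28448, n·J = -40640, n·I = -28448.
Since n·J = -40640 ≠ -28448, J is off the plane and the points are not all coplanar.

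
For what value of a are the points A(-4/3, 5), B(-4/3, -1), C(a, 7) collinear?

The three points are collinear iff det[AB; AC] = 0.
This determinant is linear in a: (6)a + (8) = 0, so a = -4/3.

-4/3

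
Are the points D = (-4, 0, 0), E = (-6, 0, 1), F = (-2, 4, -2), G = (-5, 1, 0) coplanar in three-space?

A normal to the plane through D, E, F is n = DE × DF = (-4, -2, -8).
The plane has equation n·P = 16. For G: n·G = 18.
18 ≠ 16, so G is off the plane.

No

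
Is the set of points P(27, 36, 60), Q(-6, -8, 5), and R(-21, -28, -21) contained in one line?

No

PQ = (-33, -44, -55), PR = (-48, -64, -81).
Comparing components 2 and 3: (-44)(-81) − (-55)(-64) = 44 ≠ 0, so PQ and PR are not parallel and the points are not collinear.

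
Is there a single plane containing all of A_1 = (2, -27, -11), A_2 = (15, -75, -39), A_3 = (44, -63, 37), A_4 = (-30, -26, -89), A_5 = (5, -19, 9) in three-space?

The plane through A_1, A_2, A_3 has normal n = A_1A_2 × A_1A_3 = (-3312, -1800, 1548) and equation n·P = 24948.
Checking the remaining points: n·A_4 = 8388, n·A_5 = 31572.
Since n·A_4 = 8388 ≠ 24948, A_4 is off the plane and the points are not all coplanar.

No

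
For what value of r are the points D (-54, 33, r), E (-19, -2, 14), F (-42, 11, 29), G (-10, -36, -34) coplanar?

Coplanarity ⇔ det[DE; DF; DG] = 0.
Expanding, this is linear in r: (-665)r + (39235) = 0.
So r = 59.

59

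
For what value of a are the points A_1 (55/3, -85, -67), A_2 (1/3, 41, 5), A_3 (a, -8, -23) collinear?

Collinearity requires A_1A_2 × A_1A_3 = 0; each component is linear in a.
The y-component gives (72)a + (-528) = 0, so a = 22/3.
The remaining components then also vanish.

22/3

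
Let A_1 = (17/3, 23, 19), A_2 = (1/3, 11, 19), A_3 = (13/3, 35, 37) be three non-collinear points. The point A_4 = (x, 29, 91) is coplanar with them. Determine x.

Coplanarity requires A_1A_2 · (A_1A_3 × A_1A_4) = 0.
A_1A_2 = (-16/3, -12, 0), A_1A_3 = (-4/3, 12, 18); the triple product is linear in x with coefficient -216 and constant term -3960.
Setting it to zero: x = -55/3.

-55/3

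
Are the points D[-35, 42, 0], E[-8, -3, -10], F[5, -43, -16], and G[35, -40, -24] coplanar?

No

With D as base: DE = (27, -45, -10), DF = (40, -85, -16), DG = (70, -82, -24).
DF × DG = (728, -160, 2670).
DE · (DF × DG) = 156.
Since 156 ≠ 0, the four points are not coplanar.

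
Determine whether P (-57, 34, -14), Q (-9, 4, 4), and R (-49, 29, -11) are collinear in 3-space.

Yes

PQ = (48, -30, 18), PR = (8, -5, 3).
Each component of PR is 1/6 times the corresponding component of PQ, so PR = 1/6·PQ and the points are collinear.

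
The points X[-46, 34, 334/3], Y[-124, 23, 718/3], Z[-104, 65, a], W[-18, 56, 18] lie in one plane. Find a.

Coplanarity ⇔ det[XY; XZ; XW] = 0.
Expanding, this is linear in a: (1408)a + (-437888/3) = 0.
So a = 311/3.

311/3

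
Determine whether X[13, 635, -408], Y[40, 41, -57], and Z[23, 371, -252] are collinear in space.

XY = (27, -594, 351), XZ = (10, -264, 156).
XY × XZ = (0, -702, -1188).
The cross product is nonzero, so the points do not lie on one line.

No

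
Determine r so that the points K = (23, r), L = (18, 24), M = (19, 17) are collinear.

-11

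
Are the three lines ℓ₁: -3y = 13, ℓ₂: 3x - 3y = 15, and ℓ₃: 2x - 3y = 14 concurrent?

Lines aᵢx + bᵢy = cᵢ with pairwise distinct directions are concurrent exactly when det[aᵢ bᵢ cᵢ] = 0.
Here the determinant is -3.
Nonzero, so no common point exists.

No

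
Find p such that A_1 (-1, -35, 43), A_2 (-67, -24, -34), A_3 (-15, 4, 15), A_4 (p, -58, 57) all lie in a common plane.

The points are coplanar iff A_1A_2 · (A_1A_3 × A_1A_4) = 0.
Expanding, this is linear in p: (2695)p + (-13475) = 0.
So p = 5.

5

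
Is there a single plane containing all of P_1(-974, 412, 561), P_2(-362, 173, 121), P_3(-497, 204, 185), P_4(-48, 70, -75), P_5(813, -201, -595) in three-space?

The plane through P_1, P_2, P_3 has normal n = P_1P_2 × P_1P_3 = (-1656, 20232, -13293) and equation n·P = 2491155.
Checking the remaining points: n·P_4 = 2492703, n·P_5 = 2496375.
Since n·P_4 = 2492703 ≠ 2491155, P_4 is off the plane and the points are not all coplanar.

No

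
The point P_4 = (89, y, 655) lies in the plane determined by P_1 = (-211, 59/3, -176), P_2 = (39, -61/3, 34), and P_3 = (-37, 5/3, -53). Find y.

-823/3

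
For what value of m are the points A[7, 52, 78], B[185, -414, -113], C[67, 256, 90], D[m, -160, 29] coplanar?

Coplanarity ⇔ det[AB; AC; AD] = 0.
Expanding, this is linear in m: (33372)m + (-500580) = 0.
So m = 15.

15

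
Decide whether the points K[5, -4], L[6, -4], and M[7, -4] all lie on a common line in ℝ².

KL = (1, 0), KM = (2, 0).
Checking proportionality: KM = 2·KL, so the vectors are parallel and the points are collinear.

Yes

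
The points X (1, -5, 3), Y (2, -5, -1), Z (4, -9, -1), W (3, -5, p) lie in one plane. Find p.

-5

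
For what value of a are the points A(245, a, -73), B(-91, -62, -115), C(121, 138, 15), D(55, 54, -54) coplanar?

130

Coplanarity ⇔ det[AB; AC; AD] = 0.
Expanding, this is linear in a: (-6048)a + (786240) = 0.
So a = 130.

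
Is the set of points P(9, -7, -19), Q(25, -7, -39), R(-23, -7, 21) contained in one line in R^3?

Yes

PQ = (16, 0, -20), PR = (-32, 0, 40).
Each component of PR is -2 times the corresponding component of PQ, so PR = -2·PQ and the points are collinear.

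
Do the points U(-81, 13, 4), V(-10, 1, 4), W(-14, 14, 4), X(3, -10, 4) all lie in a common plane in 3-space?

Yes

A normal to the plane through U, V, W is n = UV × UW = (0, 0, 875).
The plane has equation n·P = 3500. For X: n·X = 3500.
Equal, so X lies in the plane and all four are coplanar.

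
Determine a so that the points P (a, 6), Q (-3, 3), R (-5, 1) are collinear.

The three points are collinear iff det[PQ; PR] = 0.
This determinant is linear in a: (2)a + (0) = 0, so a = 0.

0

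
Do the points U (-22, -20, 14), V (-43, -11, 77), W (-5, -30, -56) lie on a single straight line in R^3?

No

UV = (-21, 9, 63), UW = (17, -10, -70).
UV × UW = (0, -399, 57).
The cross product is nonzero, so the points do not lie on one line.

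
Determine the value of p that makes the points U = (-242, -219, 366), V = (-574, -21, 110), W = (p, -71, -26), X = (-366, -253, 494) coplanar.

-58

Coplanarity ⇔ det[UV; UW; UX] = 0.
Expanding, this is linear in p: (-16640)p + (-965120) = 0.
So p = -58.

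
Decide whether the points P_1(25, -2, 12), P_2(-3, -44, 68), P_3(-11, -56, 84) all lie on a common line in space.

Yes

P_1P_2 = (-28, -42, 56), P_1P_3 = (-36, -54, 72).
P_1P_2 × P_1P_3 = (0, 0, 0).
The cross product vanishes, so the three points are collinear.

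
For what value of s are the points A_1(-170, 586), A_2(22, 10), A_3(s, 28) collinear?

16

The three points are collinear iff det[A_1A_2; A_1A_3] = 0.
This determinant is linear in s: (576)s + (-9216) = 0, so s = 16.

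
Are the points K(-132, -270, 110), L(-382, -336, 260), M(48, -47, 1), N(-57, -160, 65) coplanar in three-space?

A normal to the plane through K, L, M is n = KL × KM = (-26256, -250, -43870).
The plane has equation n·P = -1292408. For N: n·N = -1314958.
-1314958 ≠ -1292408, so N is off the plane.

No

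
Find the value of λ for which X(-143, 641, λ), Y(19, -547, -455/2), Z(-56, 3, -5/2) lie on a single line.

517/2

Direction YZ = (-75, 550, 225). From the x-coordinate of X, the parameter along the line is τ = (-143 − 19)/(-75) = 54/25.
Then λ = (-455/2) + 54/25·(225) = 517/2.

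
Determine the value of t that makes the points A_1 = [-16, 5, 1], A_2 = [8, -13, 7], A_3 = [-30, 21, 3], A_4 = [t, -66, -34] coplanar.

20

Normal to plane A_1A_2A_3: n = (-132, -132, 132); plane equation n·P = 1584.
Requiring n·A_4 = 1584: (-132)t + (4224) = 1584.
So t = 20.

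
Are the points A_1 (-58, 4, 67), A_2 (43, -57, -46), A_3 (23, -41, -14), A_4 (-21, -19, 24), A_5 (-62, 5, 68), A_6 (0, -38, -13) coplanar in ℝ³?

No

The plane through A_1, A_2, A_3 has normal n = A_1A_2 × A_1A_3 = (-144, -972, 396) and equation n·P = 30996.
Checking the remaining points: n·A_4 = 30996, n·A_5 = 30996, n·A_6 = 31788.
Since n·A_6 = 31788 ≠ 30996, A_6 is off the plane and the points are not all coplanar.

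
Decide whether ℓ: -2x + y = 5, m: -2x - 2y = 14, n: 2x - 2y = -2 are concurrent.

Intersecting ℓ and m: solving the 2×2 system gives (x, y) = (-4, -3).
Substitute into n: (2)(-4) + (-2)(-3) = -2.
This equals -2, so (-4, -3) lies on all three lines and they are concurrent.

Yes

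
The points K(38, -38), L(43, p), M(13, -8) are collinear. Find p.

-44

Collinearity: (L − K) must be parallel to (M − K) = (-25, 30).
Cross-multiplying the components: (p − (-38))·(-25) = (5)·(30).
Solving gives p = -44.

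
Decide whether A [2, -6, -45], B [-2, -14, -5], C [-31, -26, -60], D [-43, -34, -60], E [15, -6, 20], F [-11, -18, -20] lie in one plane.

Yes

The plane through A, B, C has normal n = AB × AC = (920, -1380, -184) and equation n·P = 18400.
Checking the remaining points: n·D = 18400, n·E = 18400, n·F = 18400.
All equal 18400, so all 6 points lie in one plane.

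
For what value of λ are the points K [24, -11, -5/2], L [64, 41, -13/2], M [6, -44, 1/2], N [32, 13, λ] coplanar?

-5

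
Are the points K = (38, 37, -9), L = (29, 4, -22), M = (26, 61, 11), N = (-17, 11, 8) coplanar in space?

Yes

The four points are coplanar iff the 3×3 determinant with rows KL, KM, KN is zero.
Rows: (-9, -33, -13), (-12, 24, 20), (-55, -26, 17).
Expanding along the first row: (-9)(928) − (-33)(896) + (-13)(1632) = 0.
Zero determinant ⇒ coplanar.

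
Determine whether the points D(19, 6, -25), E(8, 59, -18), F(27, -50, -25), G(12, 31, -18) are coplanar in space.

With D as base: DE = (-11, 53, 7), DF = (8, -56, 0), DG = (-7, 25, 7).
DF × DG = (-392, -56, -192).
DE · (DF × DG) = 0.
The scalar triple product vanishes, so the four points are coplanar.

Yes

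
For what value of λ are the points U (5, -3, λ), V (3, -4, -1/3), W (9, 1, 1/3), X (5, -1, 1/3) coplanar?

-1/3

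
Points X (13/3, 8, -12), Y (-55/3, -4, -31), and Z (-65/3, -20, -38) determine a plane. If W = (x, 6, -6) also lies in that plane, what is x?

The plane through X, Y, Z has equation −220x − (286/3)y + (968/3)z = -5588.
Substituting W: (-220)x + (-2508) = -5588, so x = 14.

14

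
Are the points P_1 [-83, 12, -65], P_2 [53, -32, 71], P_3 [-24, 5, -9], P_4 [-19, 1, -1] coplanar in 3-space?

No

The four points are coplanar iff the 3×3 determinant with rows P_1P_2, P_1P_3, P_1P_4 is zero.
Rows: (136, -44, 136), (59, -7, 56), (64, -11, 64).
Expanding along the first row: (136)(168) − (-44)(192) + (136)(-201) = 3960.
Nonzero ⇒ not coplanar.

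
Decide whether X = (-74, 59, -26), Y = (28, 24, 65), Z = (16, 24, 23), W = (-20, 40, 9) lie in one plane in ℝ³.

The four points are coplanar iff the 3×3 determinant with rows XY, XZ, XW is zero.
Rows: (102, -35, 91), (90, -35, 49), (54, -19, 35).
Expanding along the first row: (102)(-294) − (-35)(504) + (91)(180) = 4032.
Nonzero ⇒ not coplanar.

No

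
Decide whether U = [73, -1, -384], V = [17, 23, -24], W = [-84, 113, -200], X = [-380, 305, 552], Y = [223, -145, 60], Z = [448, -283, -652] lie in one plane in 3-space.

The plane through U, V, W has normal n = UV × UW = (-36624, -46216, -2616) and equation n·P = -1622792.
Checking the remaining points: n·X = -1622792, n·Y = -1622792, n·Z = -1622792.
All equal -1622792, so all 6 points lie in one plane.

Yes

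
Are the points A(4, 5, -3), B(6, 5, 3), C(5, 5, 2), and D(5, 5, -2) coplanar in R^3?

Yes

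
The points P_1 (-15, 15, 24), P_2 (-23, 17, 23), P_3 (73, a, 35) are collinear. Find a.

Direction P_1P_2 = (-8, 2, -1). From the x-coordinate of P_3, the parameter along the line is τ = (73 − (-15))/(-8) = -11.
Then a = 15 + (-11)·(2) = -7.

-7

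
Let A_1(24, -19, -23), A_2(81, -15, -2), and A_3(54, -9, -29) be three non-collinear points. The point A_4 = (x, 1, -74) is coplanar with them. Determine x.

A normal to the plane is n = A_1A_2 × A_1A_3 = (-234, 972, 450).
A_4 lies in the plane iff n · A_1A_4 = 0.
This gives (-234)x + (2106) = 0, so x = 9.

9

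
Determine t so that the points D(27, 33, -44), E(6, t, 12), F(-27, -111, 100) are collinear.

Direction DF = (-54, -144, 144). From the x-coordinate of E, the parameter along the line is τ = (6 − 27)/(-54) = 7/18.
Then t = 33 + 7/18·(-144) = -23.

-23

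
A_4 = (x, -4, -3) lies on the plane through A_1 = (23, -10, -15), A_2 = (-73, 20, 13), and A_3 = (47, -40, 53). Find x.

-1

The plane through A_1, A_2, A_3 has equation 2880x + 7200y + 2160z = -38160.
Substituting A_4: (2880)x + (-35280) = -38160, so x = -1.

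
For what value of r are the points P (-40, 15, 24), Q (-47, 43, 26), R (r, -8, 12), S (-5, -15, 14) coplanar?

2

The points are coplanar iff PQ · (PR × PS) = 0.
Expanding, this is linear in r: (220)r + (-440) = 0.
So r = 2.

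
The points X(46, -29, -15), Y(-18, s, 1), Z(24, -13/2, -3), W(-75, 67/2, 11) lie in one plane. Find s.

15/2

Coplanarity ⇔ det[XY; XZ; XW] = 0.
Expanding, this is linear in s: (-880)s + (6600) = 0.
So s = 15/2.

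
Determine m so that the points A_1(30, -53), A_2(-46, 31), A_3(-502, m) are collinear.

535

Collinearity: (A_3 − A_1) must be parallel to (A_2 − A_1) = (-76, 84).
Cross-multiplying the components: (m − (-53))·(-76) = (-532)·(84).
Solving gives m = 535.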